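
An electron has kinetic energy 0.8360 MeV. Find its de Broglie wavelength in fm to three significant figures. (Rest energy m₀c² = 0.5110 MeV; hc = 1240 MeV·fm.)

λ = 995 fm

Total energy E = KE + m₀c² = 0.8360 + 0.5110 = 1.3470 MeV.
(pc)² = E² − (m₀c²)² = (1.3470)² − (0.5110)² = 1.553 MeV², so pc = 1.246 MeV.
λ = hc/(pc) = 1240 MeV·fm / 1.246 MeV = 995 fm.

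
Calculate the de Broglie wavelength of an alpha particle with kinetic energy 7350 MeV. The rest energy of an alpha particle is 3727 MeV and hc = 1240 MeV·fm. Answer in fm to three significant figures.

Total energy E = KE + m₀c² = 7350 + 3727 = 11077 MeV.
(pc)² = E² − (m₀c²)² = (11077)² − (3727)² = 1.088 × 10⁸ MeV², so pc = 1.043 × 10⁴ MeV.
λ = hc/(pc) = 1240 MeV·fm / 1.043 × 10⁴ MeV = 0.119 fm.

λ = 0.119 fm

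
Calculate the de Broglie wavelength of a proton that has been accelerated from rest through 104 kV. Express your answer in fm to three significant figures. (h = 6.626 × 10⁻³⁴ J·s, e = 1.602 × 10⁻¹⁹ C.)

λ = 88.7 fm

KE = eV = 1.602 × 10⁻¹⁹ × 1.040 × 10⁵ = 1.666 × 10⁻¹⁴ J.
p = √(2mKE) = √(2 × 1.673 × 10⁻²⁷ × 1.666 × 10⁻¹⁴) = 7.466 × 10⁻²¹ kg·m/s.
λ = h/p = 6.626 × 10⁻³⁴ / 7.466 × 10⁻²¹ = 8.87 × 10⁻¹⁴ m = 88.7 fm.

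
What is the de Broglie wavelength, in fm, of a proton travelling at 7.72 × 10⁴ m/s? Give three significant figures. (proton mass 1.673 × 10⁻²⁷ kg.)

p = mv = 1.673 × 10⁻²⁷ × 7.72 × 10⁴ = 1.292 × 10⁻²² kg·m/s.
λ = h/p = 6.626 × 10⁻³⁴ / 1.292 × 10⁻²² = 5.13 × 10⁻¹² m = 5130 fm.

λ = 5130 fm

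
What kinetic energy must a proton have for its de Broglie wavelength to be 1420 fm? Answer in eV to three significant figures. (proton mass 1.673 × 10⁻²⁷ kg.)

p = h/λ = 6.626 × 10⁻³⁴ / 1.420 × 10⁻¹² = 4.666 × 10⁻²² kg·m/s.
KE = p²/(2m) = (4.666 × 10⁻²²)² / (2 × 1.673 × 10⁻²⁷) = 6.507 × 10⁻¹⁷ J = 406 eV.

KE = 406 eV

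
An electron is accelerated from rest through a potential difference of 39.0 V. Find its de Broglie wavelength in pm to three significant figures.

λ = 196 pm

KE = eV = 1.602 × 10⁻¹⁹ × 39.00 = 6.248 × 10⁻¹⁸ J.
p = √(2mKE) = √(2 × 9.109 × 10⁻³¹ × 6.248 × 10⁻¹⁸) = 3.374 × 10⁻²⁴ kg·m/s.
λ = h/p = 6.626 × 10⁻³⁴ / 3.374 × 10⁻²⁴ = 1.96 × 10⁻¹⁰ m = 196 pm.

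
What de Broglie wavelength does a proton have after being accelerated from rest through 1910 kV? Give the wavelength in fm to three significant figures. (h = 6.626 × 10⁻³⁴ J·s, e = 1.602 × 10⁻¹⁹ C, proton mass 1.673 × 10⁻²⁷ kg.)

KE = eV = 1.602 × 10⁻¹⁹ × 1.910 × 10⁶ = 3.060 × 10⁻¹³ J.
p = √(2mKE) = √(2 × 1.673 × 10⁻²⁷ × 3.060 × 10⁻¹³) = 3.200 × 10⁻²⁰ kg·m/s.
λ = h/p = 6.626 × 10⁻³⁴ / 3.200 × 10⁻²⁰ = 2.07 × 10⁻¹⁴ m = 20.7 fm.

λ = 20.7 fm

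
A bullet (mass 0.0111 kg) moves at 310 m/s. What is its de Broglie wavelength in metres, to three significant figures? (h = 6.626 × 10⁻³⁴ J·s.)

p = mv = 0.0111 × 310 = 3.441 kg·m/s.
λ = h/p = 6.626 × 10⁻³⁴ / 3.441 = 1.93 × 10⁻³⁴ m.

λ = 1.93 × 10⁻³⁴ m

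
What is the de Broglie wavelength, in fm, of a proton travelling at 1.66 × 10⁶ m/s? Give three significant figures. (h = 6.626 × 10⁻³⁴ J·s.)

p = mv = 1.673 × 10⁻²⁷ × 1.66 × 10⁶ = 2.777 × 10⁻²¹ kg·m/s.
λ = h/p = 6.626 × 10⁻³⁴ / 2.777 × 10⁻²¹ = 2.39 × 10⁻¹³ m = 239 fm.

λ = 239 fm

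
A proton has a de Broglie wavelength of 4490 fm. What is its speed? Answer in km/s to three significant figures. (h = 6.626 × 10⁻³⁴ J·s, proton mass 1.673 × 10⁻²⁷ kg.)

p = h/λ = 6.626 × 10⁻³⁴ / 4.490 × 10⁻¹² = 1.476 × 10⁻²² kg·m/s.
v = p/m = 1.476 × 10⁻²² / 1.673 × 10⁻²⁷ = 8.82 × 10⁴ m/s = 88.2 km/s.

v = 88.2 km/s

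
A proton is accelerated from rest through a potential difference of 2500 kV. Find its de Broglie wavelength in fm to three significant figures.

λ = 18.1 fm

KE = eV = 1.602 × 10⁻¹⁹ × 2.500 × 10⁶ = 4.005 × 10⁻¹³ J.
p = √(2mKE) = √(2 × 1.673 × 10⁻²⁷ × 4.005 × 10⁻¹³) = 3.661 × 10⁻²⁰ kg·m/s.
λ = h/p = 6.626 × 10⁻³⁴ / 3.661 × 10⁻²⁰ = 1.81 × 10⁻¹⁴ m = 18.1 fm.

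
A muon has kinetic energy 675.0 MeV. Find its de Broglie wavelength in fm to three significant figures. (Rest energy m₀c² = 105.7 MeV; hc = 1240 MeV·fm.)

Total energy E = KE + m₀c² = 675.0 + 105.7 = 780.7 MeV.
(pc)² = E² − (m₀c²)² = (780.7)² − (105.7)² = 5.983 × 10⁵ MeV², so pc = 773.5 MeV.
λ = hc/(pc) = 1240 MeV·fm / 773.5 MeV = 1.60 fm.

λ = 1.60 fm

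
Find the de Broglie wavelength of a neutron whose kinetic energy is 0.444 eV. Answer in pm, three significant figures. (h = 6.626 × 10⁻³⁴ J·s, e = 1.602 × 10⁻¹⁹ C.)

KE = 0.444 eV = 7.113 × 10⁻²⁰ J.
p = √(2mKE) = √(2 × 1.675 × 10⁻²⁷ × 7.113 × 10⁻²⁰) = 1.544 × 10⁻²³ kg·m/s.
λ = h/p = 6.626 × 10⁻³⁴ / 1.544 × 10⁻²³ = 4.29 × 10⁻¹¹ m = 42.9 pm.

λ = 42.9 pm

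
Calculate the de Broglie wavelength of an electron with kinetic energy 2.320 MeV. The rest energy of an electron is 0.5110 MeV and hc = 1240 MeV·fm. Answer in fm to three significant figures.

λ = 445 fm

Total energy E = KE + m₀c² = 2.320 + 0.5110 = 2.8310 MeV.
(pc)² = E² − (m₀c²)² = (2.8310)² − (0.5110)² = 7.753 MeV², so pc = 2.784 MeV.
λ = hc/(pc) = 1240 MeV·fm / 2.784 MeV = 445 fm.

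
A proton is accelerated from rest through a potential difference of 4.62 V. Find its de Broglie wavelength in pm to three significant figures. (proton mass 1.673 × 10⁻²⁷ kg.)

λ = 13.3 pm

KE = eV = 1.602 × 10⁻¹⁹ × 4.620 = 7.401 × 10⁻¹⁹ J.
p = √(2mKE) = √(2 × 1.673 × 10⁻²⁷ × 7.401 × 10⁻¹⁹) = 4.976 × 10⁻²³ kg·m/s.
λ = h/p = 6.626 × 10⁻³⁴ / 4.976 × 10⁻²³ = 1.33 × 10⁻¹¹ m = 13.3 pm.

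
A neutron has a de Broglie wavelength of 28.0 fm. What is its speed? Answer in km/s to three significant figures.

v = 1.41 × 10⁴ km/s

p = h/λ = 6.626 × 10⁻³⁴ / 2.800 × 10⁻¹⁴ = 2.366 × 10⁻²⁰ kg·m/s.
v = p/m = 2.366 × 10⁻²⁰ / 1.675 × 10⁻²⁷ = 1.41 × 10⁷ m/s = 1.41 × 10⁴ km/s.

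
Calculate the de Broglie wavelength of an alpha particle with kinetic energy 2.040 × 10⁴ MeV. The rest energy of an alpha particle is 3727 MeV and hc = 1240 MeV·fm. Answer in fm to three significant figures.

λ = 0.0520 fm

Total energy E = KE + m₀c² = 2.040 × 10⁴ + 3727 = 24127 MeV.
(pc)² = E² − (m₀c²)² = (24127)² − (3727)² = 5.682 × 10⁸ MeV², so pc = 2.384 × 10⁴ MeV.
λ = hc/(pc) = 1240 MeV·fm / 2.384 × 10⁴ MeV = 0.0520 fm.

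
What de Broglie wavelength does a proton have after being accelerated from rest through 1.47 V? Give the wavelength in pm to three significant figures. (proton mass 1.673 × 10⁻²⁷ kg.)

λ = 23.6 pm

KE = eV = 1.602 × 10⁻¹⁹ × 1.470 = 2.355 × 10⁻¹⁹ J.
p = √(2mKE) = √(2 × 1.673 × 10⁻²⁷ × 2.355 × 10⁻¹⁹) = 2.807 × 10⁻²³ kg·m/s.
λ = h/p = 6.626 × 10⁻³⁴ / 2.807 × 10⁻²³ = 2.36 × 10⁻¹¹ m = 23.6 pm.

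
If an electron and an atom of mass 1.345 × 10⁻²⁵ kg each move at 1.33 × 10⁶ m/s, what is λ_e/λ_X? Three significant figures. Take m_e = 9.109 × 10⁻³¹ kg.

λ_e/λ_X = 1.48 × 10⁵

At fixed v, p = mv so λ = h/(mv) ∝ 1/m.
λ_e/λ_X = m_X/m_e = 1.345 × 10⁻²⁵/9.109 × 10⁻³¹ = 1.48 × 10⁵.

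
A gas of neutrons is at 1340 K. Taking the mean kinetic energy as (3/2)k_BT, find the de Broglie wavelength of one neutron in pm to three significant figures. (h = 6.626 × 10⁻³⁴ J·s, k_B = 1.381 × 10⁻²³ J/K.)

KE = (3/2)k_BT = 1.5 × 1.381 × 10⁻²³ × 1340 = 2.776 × 10⁻²⁰ J.
p = √(2mKE) = √(2 × 1.675 × 10⁻²⁷ × 2.776 × 10⁻²⁰) = 9.643 × 10⁻²⁴ kg·m/s.
λ = h/p = 6.87 × 10⁻¹¹ m = 68.7 pm.

λ = 68.7 pm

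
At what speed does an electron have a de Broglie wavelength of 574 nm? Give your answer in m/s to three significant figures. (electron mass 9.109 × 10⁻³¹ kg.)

v = 1270 m/s

p = h/λ = 6.626 × 10⁻³⁴ / 5.740 × 10⁻⁷ = 1.154 × 10⁻²⁷ kg·m/s.
v = p/m = 1.154 × 10⁻²⁷ / 9.109 × 10⁻³¹ = 1.27 × 10³ m/s = 1270 m/s.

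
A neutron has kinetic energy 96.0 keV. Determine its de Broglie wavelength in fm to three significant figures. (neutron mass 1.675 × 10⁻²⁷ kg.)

KE = 96.0 keV = 1.538 × 10⁻¹⁴ J.
p = √(2mKE) = √(2 × 1.675 × 10⁻²⁷ × 1.538 × 10⁻¹⁴) = 7.178 × 10⁻²¹ kg·m/s.
λ = h/p = 6.626 × 10⁻³⁴ / 7.178 × 10⁻²¹ = 9.23 × 10⁻¹⁴ m = 92.3 fm.

λ = 92.3 fm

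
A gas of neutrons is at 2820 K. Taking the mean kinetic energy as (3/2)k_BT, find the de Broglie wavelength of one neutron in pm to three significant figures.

λ = 47.4 pm

KE = (3/2)k_BT = 1.5 × 1.381 × 10⁻²³ × 2820 = 5.842 × 10⁻²⁰ J.
p = √(2mKE) = √(2 × 1.675 × 10⁻²⁷ × 5.842 × 10⁻²⁰) = 1.399 × 10⁻²³ kg·m/s.
λ = h/p = 4.74 × 10⁻¹¹ m = 47.4 pm.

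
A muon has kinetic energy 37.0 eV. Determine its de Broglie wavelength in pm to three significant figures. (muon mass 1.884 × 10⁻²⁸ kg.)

KE = 37.0 eV = 5.927 × 10⁻¹⁸ J.
p = √(2mKE) = √(2 × 1.884 × 10⁻²⁸ × 5.927 × 10⁻¹⁸) = 4.726 × 10⁻²³ kg·m/s.
λ = h/p = 6.626 × 10⁻³⁴ / 4.726 × 10⁻²³ = 1.40 × 10⁻¹¹ m = 14.0 pm.

λ = 14.0 pm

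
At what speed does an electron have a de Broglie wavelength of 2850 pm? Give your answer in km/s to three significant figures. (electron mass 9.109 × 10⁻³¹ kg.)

v = 255 km/s

p = h/λ = 6.626 × 10⁻³⁴ / 2.850 × 10⁻⁹ = 2.325 × 10⁻²⁵ kg·m/s.
v = p/m = 2.325 × 10⁻²⁵ / 9.109 × 10⁻³¹ = 2.55 × 10⁵ m/s = 255 km/s.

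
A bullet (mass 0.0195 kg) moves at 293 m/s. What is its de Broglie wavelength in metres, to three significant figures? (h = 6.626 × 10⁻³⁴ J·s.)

p = mv = 0.0195 × 293 = 5.714 kg·m/s.
λ = h/p = 6.626 × 10⁻³⁴ / 5.714 = 1.16 × 10⁻³⁴ m.

λ = 1.16 × 10⁻³⁴ m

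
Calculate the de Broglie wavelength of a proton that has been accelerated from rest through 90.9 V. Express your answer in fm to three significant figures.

λ = 3000 fm

KE = eV = 1.602 × 10⁻¹⁹ × 90.90 = 1.456 × 10⁻¹⁷ J.
p = √(2mKE) = √(2 × 1.673 × 10⁻²⁷ × 1.456 × 10⁻¹⁷) = 2.207 × 10⁻²² kg·m/s.
λ = h/p = 6.626 × 10⁻³⁴ / 2.207 × 10⁻²² = 3.00 × 10⁻¹² m = 3000 fm.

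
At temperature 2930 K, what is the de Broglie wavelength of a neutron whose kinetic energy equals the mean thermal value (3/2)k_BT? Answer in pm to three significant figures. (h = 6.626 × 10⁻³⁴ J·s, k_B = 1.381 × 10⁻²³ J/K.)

KE = (3/2)k_BT = 1.5 × 1.381 × 10⁻²³ × 2930 = 6.069 × 10⁻²⁰ J.
p = √(2mKE) = √(2 × 1.675 × 10⁻²⁷ × 6.069 × 10⁻²⁰) = 1.426 × 10⁻²³ kg·m/s.
λ = h/p = 4.65 × 10⁻¹¹ m = 46.5 pm.

λ = 46.5 pm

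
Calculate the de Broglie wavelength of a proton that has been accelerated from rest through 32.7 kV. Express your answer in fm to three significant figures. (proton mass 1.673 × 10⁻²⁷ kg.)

KE = eV = 1.602 × 10⁻¹⁹ × 3.270 × 10⁴ = 5.239 × 10⁻¹⁵ J.
p = √(2mKE) = √(2 × 1.673 × 10⁻²⁷ × 5.239 × 10⁻¹⁵) = 4.187 × 10⁻²¹ kg·m/s.
λ = h/p = 6.626 × 10⁻³⁴ / 4.187 × 10⁻²¹ = 1.58 × 10⁻¹³ m = 158 fm.

λ = 158 fm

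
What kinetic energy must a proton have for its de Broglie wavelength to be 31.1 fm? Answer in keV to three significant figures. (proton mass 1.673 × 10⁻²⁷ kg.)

p = h/λ = 6.626 × 10⁻³⁴ / 3.110 × 10⁻¹⁴ = 2.131 × 10⁻²⁰ kg·m/s.
KE = p²/(2m) = (2.131 × 10⁻²⁰)² / (2 × 1.673 × 10⁻²⁷) = 1.357 × 10⁻¹³ J = 847 keV.

KE = 847 keV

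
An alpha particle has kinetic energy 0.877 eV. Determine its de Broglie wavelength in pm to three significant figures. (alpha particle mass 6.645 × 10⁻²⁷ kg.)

KE = 0.877 eV = 1.405 × 10⁻¹⁹ J.
p = √(2mKE) = √(2 × 6.645 × 10⁻²⁷ × 1.405 × 10⁻¹⁹) = 4.321 × 10⁻²³ kg·m/s.
λ = h/p = 6.626 × 10⁻³⁴ / 4.321 × 10⁻²³ = 1.53 × 10⁻¹¹ m = 15.3 pm.

λ = 15.3 pm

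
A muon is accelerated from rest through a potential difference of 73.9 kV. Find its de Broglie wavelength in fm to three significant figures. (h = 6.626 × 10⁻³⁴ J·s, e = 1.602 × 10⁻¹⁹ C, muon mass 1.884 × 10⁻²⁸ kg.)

KE = eV = 1.602 × 10⁻¹⁹ × 7.390 × 10⁴ = 1.184 × 10⁻¹⁴ J.
p = √(2mKE) = √(2 × 1.884 × 10⁻²⁸ × 1.184 × 10⁻¹⁴) = 2.112 × 10⁻²¹ kg·m/s.
λ = h/p = 6.626 × 10⁻³⁴ / 2.112 × 10⁻²¹ = 3.14 × 10⁻¹³ m = 314 fm.

λ = 314 fm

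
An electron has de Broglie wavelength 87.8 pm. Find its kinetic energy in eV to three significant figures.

KE = 195 eV

p = h/λ = 6.626 × 10⁻³⁴ / 8.780 × 10⁻¹¹ = 7.547 × 10⁻²⁴ kg·m/s.
KE = p²/(2m) = (7.547 × 10⁻²⁴)² / (2 × 9.109 × 10⁻³¹) = 3.126 × 10⁻¹⁷ J = 195 eV.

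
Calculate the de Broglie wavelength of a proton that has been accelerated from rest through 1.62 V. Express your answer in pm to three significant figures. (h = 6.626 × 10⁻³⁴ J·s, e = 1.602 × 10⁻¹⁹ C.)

λ = 22.5 pm

KE = eV = 1.602 × 10⁻¹⁹ × 1.620 = 2.595 × 10⁻¹⁹ J.
p = √(2mKE) = √(2 × 1.673 × 10⁻²⁷ × 2.595 × 10⁻¹⁹) = 2.947 × 10⁻²³ kg·m/s.
λ = h/p = 6.626 × 10⁻³⁴ / 2.947 × 10⁻²³ = 2.25 × 10⁻¹¹ m = 22.5 pm.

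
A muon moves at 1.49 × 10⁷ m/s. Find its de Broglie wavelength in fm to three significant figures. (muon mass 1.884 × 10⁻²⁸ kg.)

λ = 236 fm

p = mv = 1.884 × 10⁻²⁸ × 1.49 × 10⁷ = 2.807 × 10⁻²¹ kg·m/s.
λ = h/p = 6.626 × 10⁻³⁴ / 2.807 × 10⁻²¹ = 2.36 × 10⁻¹³ m = 236 fm.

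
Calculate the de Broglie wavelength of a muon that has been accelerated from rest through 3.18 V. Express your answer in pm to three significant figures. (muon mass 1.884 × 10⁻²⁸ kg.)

λ = 47.8 pm

KE = eV = 1.602 × 10⁻¹⁹ × 3.180 = 5.094 × 10⁻¹⁹ J.
p = √(2mKE) = √(2 × 1.884 × 10⁻²⁸ × 5.094 × 10⁻¹⁹) = 1.385 × 10⁻²³ kg·m/s.
λ = h/p = 6.626 × 10⁻³⁴ / 1.385 × 10⁻²³ = 4.78 × 10⁻¹¹ m = 47.8 pm.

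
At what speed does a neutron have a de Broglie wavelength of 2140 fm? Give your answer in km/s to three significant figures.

p = h/λ = 6.626 × 10⁻³⁴ / 2.140 × 10⁻¹² = 3.096 × 10⁻²² kg·m/s.
v = p/m = 3.096 × 10⁻²² / 1.675 × 10⁻²⁷ = 1.85 × 10⁵ m/s = 185 km/s.

v = 185 km/s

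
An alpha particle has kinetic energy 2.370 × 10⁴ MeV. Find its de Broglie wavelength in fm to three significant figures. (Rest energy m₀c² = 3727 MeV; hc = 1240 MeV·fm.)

Total energy E = KE + m₀c² = 2.370 × 10⁴ + 3727 = 27427 MeV.
(pc)² = E² − (m₀c²)² = (27427)² − (3727)² = 7.383 × 10⁸ MeV², so pc = 2.717 × 10⁴ MeV.
λ = hc/(pc) = 1240 MeV·fm / 2.717 × 10⁴ MeV = 0.0456 fm.

λ = 0.0456 fm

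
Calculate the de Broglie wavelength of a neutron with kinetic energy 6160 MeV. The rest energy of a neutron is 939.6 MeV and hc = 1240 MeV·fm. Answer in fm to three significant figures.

Total energy E = KE + m₀c² = 6160 + 939.6 = 7099.6 MeV.
(pc)² = E² − (m₀c²)² = (7099.6)² − (939.6)² = 4.952 × 10⁷ MeV², so pc = 7037 MeV.
λ = hc/(pc) = 1240 MeV·fm / 7037 MeV = 0.176 fm.

λ = 0.176 fm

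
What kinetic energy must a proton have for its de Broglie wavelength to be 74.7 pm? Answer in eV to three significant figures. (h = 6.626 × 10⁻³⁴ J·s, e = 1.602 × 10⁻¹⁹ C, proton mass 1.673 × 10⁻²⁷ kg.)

KE = 0.147 eV

p = h/λ = 6.626 × 10⁻³⁴ / 7.470 × 10⁻¹¹ = 8.870 × 10⁻²⁴ kg·m/s.
KE = p²/(2m) = (8.870 × 10⁻²⁴)² / (2 × 1.673 × 10⁻²⁷) = 2.351 × 10⁻²⁰ J = 0.147 eV.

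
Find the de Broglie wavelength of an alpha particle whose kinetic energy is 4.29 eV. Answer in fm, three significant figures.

KE = 4.29 eV = 6.873 × 10⁻¹⁹ J.
p = √(2mKE) = √(2 × 6.645 × 10⁻²⁷ × 6.873 × 10⁻¹⁹) = 9.557 × 10⁻²³ kg·m/s.
λ = h/p = 6.626 × 10⁻³⁴ / 9.557 × 10⁻²³ = 6.93 × 10⁻¹² m = 6930 fm.

λ = 6930 fm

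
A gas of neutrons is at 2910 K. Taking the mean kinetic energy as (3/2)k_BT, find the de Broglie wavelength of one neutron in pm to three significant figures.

KE = (3/2)k_BT = 1.5 × 1.381 × 10⁻²³ × 2910 = 6.028 × 10⁻²⁰ J.
p = √(2mKE) = √(2 × 1.675 × 10⁻²⁷ × 6.028 × 10⁻²⁰) = 1.421 × 10⁻²³ kg·m/s.
λ = h/p = 4.66 × 10⁻¹¹ m = 46.6 pm.

λ = 46.6 pm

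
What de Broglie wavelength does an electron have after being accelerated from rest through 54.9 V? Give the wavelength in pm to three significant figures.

λ = 166 pm

KE = eV = 1.602 × 10⁻¹⁹ × 54.90 = 8.795 × 10⁻¹⁸ J.
p = √(2mKE) = √(2 × 9.109 × 10⁻³¹ × 8.795 × 10⁻¹⁸) = 4.003 × 10⁻²⁴ kg·m/s.
λ = h/p = 6.626 × 10⁻³⁴ / 4.003 × 10⁻²⁴ = 1.66 × 10⁻¹⁰ m = 166 pm.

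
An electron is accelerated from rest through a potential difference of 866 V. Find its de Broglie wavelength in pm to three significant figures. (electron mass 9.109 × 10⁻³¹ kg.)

λ = 41.7 pm

KE = eV = 1.602 × 10⁻¹⁹ × 866.0 = 1.387 × 10⁻¹⁶ J.
p = √(2mKE) = √(2 × 9.109 × 10⁻³¹ × 1.387 × 10⁻¹⁶) = 1.590 × 10⁻²³ kg·m/s.
λ = h/p = 6.626 × 10⁻³⁴ / 1.590 × 10⁻²³ = 4.17 × 10⁻¹¹ m = 41.7 pm.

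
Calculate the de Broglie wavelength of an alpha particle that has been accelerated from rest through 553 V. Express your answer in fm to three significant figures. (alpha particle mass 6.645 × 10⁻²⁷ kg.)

λ = 432 fm

KE = 2eV = 2 × 1.602 × 10⁻¹⁹ × 553.0 = 1.772 × 10⁻¹⁶ J.
p = √(2mKE) = √(2 × 6.645 × 10⁻²⁷ × 1.772 × 10⁻¹⁶) = 1.535 × 10⁻²¹ kg·m/s.
λ = h/p = 6.626 × 10⁻³⁴ / 1.535 × 10⁻²¹ = 4.32 × 10⁻¹³ m = 432 fm.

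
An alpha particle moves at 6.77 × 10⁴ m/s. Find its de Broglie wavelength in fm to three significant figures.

λ = 1470 fm

p = mv = 6.645 × 10⁻²⁷ × 6.77 × 10⁴ = 4.499 × 10⁻²² kg·m/s.
λ = h/p = 6.626 × 10⁻³⁴ / 4.499 × 10⁻²² = 1.47 × 10⁻¹² m = 1470 fm.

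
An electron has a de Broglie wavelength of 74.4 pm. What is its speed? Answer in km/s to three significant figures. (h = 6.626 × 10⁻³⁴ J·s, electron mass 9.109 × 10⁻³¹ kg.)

p = h/λ = 6.626 × 10⁻³⁴ / 7.440 × 10⁻¹¹ = 8.906 × 10⁻²⁴ kg·m/s.
v = p/m = 8.906 × 10⁻²⁴ / 9.109 × 10⁻³¹ = 9.78 × 10⁶ m/s = 9780 km/s.

v = 9780 km/s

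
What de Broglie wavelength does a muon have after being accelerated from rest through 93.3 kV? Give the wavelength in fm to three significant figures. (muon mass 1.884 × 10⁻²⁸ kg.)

KE = eV = 1.602 × 10⁻¹⁹ × 9.330 × 10⁴ = 1.495 × 10⁻¹⁴ J.
p = √(2mKE) = √(2 × 1.884 × 10⁻²⁸ × 1.495 × 10⁻¹⁴) = 2.373 × 10⁻²¹ kg·m/s.
λ = h/p = 6.626 × 10⁻³⁴ / 2.373 × 10⁻²¹ = 2.79 × 10⁻¹³ m = 279 fm.

λ = 279 fm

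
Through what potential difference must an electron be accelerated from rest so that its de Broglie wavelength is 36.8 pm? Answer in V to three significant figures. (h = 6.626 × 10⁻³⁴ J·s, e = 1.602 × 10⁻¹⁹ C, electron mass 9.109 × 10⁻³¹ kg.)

V = 1110 V

p = h/λ = 6.626 × 10⁻³⁴ / 3.680 × 10⁻¹¹ = 1.801 × 10⁻²³ kg·m/s.
KE = p²/(2m) = 1.780 × 10⁻¹⁶ J.
V = KE/e = 1.780 × 10⁻¹⁶ / (1.602 × 10⁻¹⁹) = 1110 V.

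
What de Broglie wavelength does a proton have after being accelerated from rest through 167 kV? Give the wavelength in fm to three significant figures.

KE = eV = 1.602 × 10⁻¹⁹ × 1.670 × 10⁵ = 2.675 × 10⁻¹⁴ J.
p = √(2mKE) = √(2 × 1.673 × 10⁻²⁷ × 2.675 × 10⁻¹⁴) = 9.461 × 10⁻²¹ kg·m/s.
λ = h/p = 6.626 × 10⁻³⁴ / 9.461 × 10⁻²¹ = 7.00 × 10⁻¹⁴ m = 70.0 fm.

λ = 70.0 fm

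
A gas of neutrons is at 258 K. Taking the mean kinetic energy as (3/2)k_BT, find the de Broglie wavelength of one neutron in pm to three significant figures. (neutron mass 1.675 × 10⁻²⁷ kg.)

KE = (3/2)k_BT = 1.5 × 1.381 × 10⁻²³ × 258 = 5.344 × 10⁻²¹ J.
p = √(2mKE) = √(2 × 1.675 × 10⁻²⁷ × 5.344 × 10⁻²¹) = 4.231 × 10⁻²⁴ kg·m/s.
λ = h/p = 1.57 × 10⁻¹⁰ m = 157 pm.

λ = 157 pm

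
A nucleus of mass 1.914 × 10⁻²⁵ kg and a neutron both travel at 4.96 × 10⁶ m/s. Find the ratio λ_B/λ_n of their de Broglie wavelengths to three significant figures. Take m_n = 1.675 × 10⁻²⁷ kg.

At fixed v, p = mv so λ = h/(mv) ∝ 1/m.
λ_B/λ_n = m_n/m_B = 1.675 × 10⁻²⁷/1.914 × 10⁻²⁵ = 8.75 × 10⁻³.

λ_B/λ_n = 8.75 × 10⁻³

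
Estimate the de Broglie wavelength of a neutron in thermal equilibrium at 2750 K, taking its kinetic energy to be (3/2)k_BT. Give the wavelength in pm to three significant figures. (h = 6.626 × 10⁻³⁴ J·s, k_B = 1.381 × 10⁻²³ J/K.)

KE = (3/2)k_BT = 1.5 × 1.381 × 10⁻²³ × 2750 = 5.697 × 10⁻²⁰ J.
p = √(2mKE) = √(2 × 1.675 × 10⁻²⁷ × 5.697 × 10⁻²⁰) = 1.381 × 10⁻²³ kg·m/s.
λ = h/p = 4.80 × 10⁻¹¹ m = 48.0 pm.

λ = 48.0 pm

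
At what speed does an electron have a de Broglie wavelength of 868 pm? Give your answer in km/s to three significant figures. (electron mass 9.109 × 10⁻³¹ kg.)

v = 838 km/s

p = h/λ = 6.626 × 10⁻³⁴ / 8.680 × 10⁻¹⁰ = 7.634 × 10⁻²⁵ kg·m/s.
v = p/m = 7.634 × 10⁻²⁵ / 9.109 × 10⁻³¹ = 8.38 × 10⁵ m/s = 838 km/s.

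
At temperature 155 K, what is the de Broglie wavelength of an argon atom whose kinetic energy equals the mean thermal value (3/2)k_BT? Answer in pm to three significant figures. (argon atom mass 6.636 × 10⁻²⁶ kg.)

KE = (3/2)k_BT = 1.5 × 1.381 × 10⁻²³ × 155 = 3.211 × 10⁻²¹ J.
p = √(2mKE) = √(2 × 6.636 × 10⁻²⁶ × 3.211 × 10⁻²¹) = 2.064 × 10⁻²³ kg·m/s.
λ = h/p = 3.21 × 10⁻¹¹ m = 32.1 pm.

λ = 32.1 pm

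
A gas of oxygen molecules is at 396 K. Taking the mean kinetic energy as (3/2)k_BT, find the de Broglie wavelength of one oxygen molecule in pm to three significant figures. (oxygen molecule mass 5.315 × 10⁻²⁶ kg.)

λ = 22.4 pm

KE = (3/2)k_BT = 1.5 × 1.381 × 10⁻²³ × 396 = 8.203 × 10⁻²¹ J.
p = √(2mKE) = √(2 × 5.315 × 10⁻²⁶ × 8.203 × 10⁻²¹) = 2.953 × 10⁻²³ kg·m/s.
λ = h/p = 2.24 × 10⁻¹¹ m = 22.4 pm.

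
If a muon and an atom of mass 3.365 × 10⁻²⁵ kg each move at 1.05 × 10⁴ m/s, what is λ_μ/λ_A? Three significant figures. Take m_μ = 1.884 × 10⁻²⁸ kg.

λ_μ/λ_A = 1790

At fixed v, p = mv so λ = h/(mv) ∝ 1/m.
λ_μ/λ_A = m_A/m_μ = 3.365 × 10⁻²⁵/1.884 × 10⁻²⁸ = 1790.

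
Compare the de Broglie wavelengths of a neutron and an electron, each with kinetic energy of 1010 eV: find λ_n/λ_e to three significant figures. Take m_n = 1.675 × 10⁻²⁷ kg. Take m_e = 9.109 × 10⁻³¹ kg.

At fixed KE, p = √(2mKE) so λ = h/p ∝ 1/√m.
λ_n/λ_e = √(m_e/m_n) = √(9.109 × 10⁻³¹/1.675 × 10⁻²⁷) = √(5.438 × 10⁻⁴) = 0.0233.

λ_n/λ_e = 0.0233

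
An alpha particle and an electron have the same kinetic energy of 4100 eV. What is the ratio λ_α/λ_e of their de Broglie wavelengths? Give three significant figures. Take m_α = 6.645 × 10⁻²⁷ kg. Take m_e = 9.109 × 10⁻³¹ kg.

At fixed KE, p = √(2mKE) so λ = h/p ∝ 1/√m.
λ_α/λ_e = √(m_e/m_α) = √(9.109 × 10⁻³¹/6.645 × 10⁻²⁷) = √(1.371 × 10⁻⁴) = 0.0117.

λ_α/λ_e = 0.0117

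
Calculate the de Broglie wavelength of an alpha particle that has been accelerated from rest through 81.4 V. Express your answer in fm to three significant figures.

KE = 2eV = 2 × 1.602 × 10⁻¹⁹ × 81.40 = 2.608 × 10⁻¹⁷ J.
p = √(2mKE) = √(2 × 6.645 × 10⁻²⁷ × 2.608 × 10⁻¹⁷) = 5.887 × 10⁻²² kg·m/s.
λ = h/p = 6.626 × 10⁻³⁴ / 5.887 × 10⁻²² = 1.13 × 10⁻¹² m = 1130 fm.

λ = 1130 fm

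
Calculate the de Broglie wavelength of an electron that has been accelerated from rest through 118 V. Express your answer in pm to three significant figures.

KE = eV = 1.602 × 10⁻¹⁹ × 118.0 = 1.890 × 10⁻¹⁷ J.
p = √(2mKE) = √(2 × 9.109 × 10⁻³¹ × 1.890 × 10⁻¹⁷) = 5.868 × 10⁻²⁴ kg·m/s.
λ = h/p = 6.626 × 10⁻³⁴ / 5.868 × 10⁻²⁴ = 1.13 × 10⁻¹⁰ m = 113 pm.

λ = 113 pm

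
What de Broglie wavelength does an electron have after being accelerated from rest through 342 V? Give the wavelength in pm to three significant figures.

λ = 66.3 pm

KE = eV = 1.602 × 10⁻¹⁹ × 342.0 = 5.479 × 10⁻¹⁷ J.
p = √(2mKE) = √(2 × 9.109 × 10⁻³¹ × 5.479 × 10⁻¹⁷) = 9.991 × 10⁻²⁴ kg·m/s.
λ = h/p = 6.626 × 10⁻³⁴ / 9.991 × 10⁻²⁴ = 6.63 × 10⁻¹¹ m = 66.3 pm.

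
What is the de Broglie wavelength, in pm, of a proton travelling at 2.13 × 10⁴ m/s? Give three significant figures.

p = mv = 1.673 × 10⁻²⁷ × 2.13 × 10⁴ = 3.563 × 10⁻²³ kg·m/s.
λ = h/p = 6.626 × 10⁻³⁴ / 3.563 × 10⁻²³ = 1.86 × 10⁻¹¹ m = 18.6 pm.

λ = 18.6 pm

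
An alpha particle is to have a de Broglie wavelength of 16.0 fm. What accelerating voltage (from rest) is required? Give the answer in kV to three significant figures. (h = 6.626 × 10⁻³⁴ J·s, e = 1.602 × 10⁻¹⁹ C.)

p = h/λ = 6.626 × 10⁻³⁴ / 1.600 × 10⁻¹⁴ = 4.141 × 10⁻²⁰ kg·m/s.
KE = p²/(2m) = 1.290 × 10⁻¹³ J.
V = KE/2e = 1.290 × 10⁻¹³ / (2 × 1.602 × 10⁻¹⁹) = 403 kV.

V = 403 kV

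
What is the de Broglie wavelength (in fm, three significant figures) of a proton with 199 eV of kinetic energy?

KE = 199 eV = 3.188 × 10⁻¹⁷ J.
p = √(2mKE) = √(2 × 1.673 × 10⁻²⁷ × 3.188 × 10⁻¹⁷) = 3.266 × 10⁻²² kg·m/s.
λ = h/p = 6.626 × 10⁻³⁴ / 3.266 × 10⁻²² = 2.03 × 10⁻¹² m = 2030 fm.

λ = 2030 fm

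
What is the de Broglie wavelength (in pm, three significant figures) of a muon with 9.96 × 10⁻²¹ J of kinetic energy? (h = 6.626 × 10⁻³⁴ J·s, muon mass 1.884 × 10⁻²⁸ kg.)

p = √(2mKE) = √(2 × 1.884 × 10⁻²⁸ × 9.960 × 10⁻²¹) = 1.937 × 10⁻²⁴ kg·m/s.
λ = h/p = 6.626 × 10⁻³⁴ / 1.937 × 10⁻²⁴ = 3.42 × 10⁻¹⁰ m = 342 pm.

λ = 342 pm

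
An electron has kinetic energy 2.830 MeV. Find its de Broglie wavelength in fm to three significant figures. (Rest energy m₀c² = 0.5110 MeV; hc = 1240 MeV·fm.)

λ = 376 fm

Total energy E = KE + m₀c² = 2.830 + 0.5110 = 3.3410 MeV.
(pc)² = E² − (m₀c²)² = (3.3410)² − (0.5110)² = 10.90 MeV², so pc = 3.302 MeV.
λ = hc/(pc) = 1240 MeV·fm / 3.302 MeV = 376 fm.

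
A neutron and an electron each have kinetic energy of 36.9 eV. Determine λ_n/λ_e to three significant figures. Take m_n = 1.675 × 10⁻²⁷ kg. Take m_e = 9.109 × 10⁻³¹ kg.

At fixed KE, p = √(2mKE) so λ = h/p ∝ 1/√m.
λ_n/λ_e = √(m_e/m_n) = √(9.109 × 10⁻³¹/1.675 × 10⁻²⁷) = √(5.438 × 10⁻⁴) = 0.0233.

λ_n/λ_e = 0.0233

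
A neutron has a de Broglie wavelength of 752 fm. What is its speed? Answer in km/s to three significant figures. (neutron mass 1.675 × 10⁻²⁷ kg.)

p = h/λ = 6.626 × 10⁻³⁴ / 7.520 × 10⁻¹³ = 8.811 × 10⁻²² kg·m/s.
v = p/m = 8.811 × 10⁻²² / 1.675 × 10⁻²⁷ = 5.26 × 10⁵ m/s = 526 km/s.

v = 526 km/s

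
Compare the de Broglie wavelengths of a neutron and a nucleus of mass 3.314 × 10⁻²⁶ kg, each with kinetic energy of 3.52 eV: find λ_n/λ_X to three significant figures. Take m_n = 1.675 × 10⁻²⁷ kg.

At fixed KE, p = √(2mKE) so λ = h/p ∝ 1/√m.
λ_n/λ_X = √(m_X/m_n) = √(3.314 × 10⁻²⁶/1.675 × 10⁻²⁷) = √(19.79) = 4.45.

λ_n/λ_X = 4.45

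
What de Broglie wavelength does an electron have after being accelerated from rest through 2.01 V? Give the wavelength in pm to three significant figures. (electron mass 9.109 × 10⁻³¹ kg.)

KE = eV = 1.602 × 10⁻¹⁹ × 2.010 = 3.220 × 10⁻¹⁹ J.
p = √(2mKE) = √(2 × 9.109 × 10⁻³¹ × 3.220 × 10⁻¹⁹) = 7.659 × 10⁻²⁵ kg·m/s.
λ = h/p = 6.626 × 10⁻³⁴ / 7.659 × 10⁻²⁵ = 8.65 × 10⁻¹⁰ m = 865 pm.

λ = 865 pm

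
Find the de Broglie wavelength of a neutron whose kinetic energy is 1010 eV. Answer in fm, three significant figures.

KE = 1010 eV = 1.618 × 10⁻¹⁶ J.
p = √(2mKE) = √(2 × 1.675 × 10⁻²⁷ × 1.618 × 10⁻¹⁶) = 7.362 × 10⁻²² kg·m/s.
λ = h/p = 6.626 × 10⁻³⁴ / 7.362 × 10⁻²² = 9.00 × 10⁻¹³ m = 900 fm.

λ = 900 fm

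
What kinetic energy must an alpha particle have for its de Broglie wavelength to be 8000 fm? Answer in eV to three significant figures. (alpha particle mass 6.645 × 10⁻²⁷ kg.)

KE = 3.22 eV

p = h/λ = 6.626 × 10⁻³⁴ / 8.000 × 10⁻¹² = 8.283 × 10⁻²³ kg·m/s.
KE = p²/(2m) = (8.283 × 10⁻²³)² / (2 × 6.645 × 10⁻²⁷) = 5.162 × 10⁻¹⁹ J = 3.22 eV.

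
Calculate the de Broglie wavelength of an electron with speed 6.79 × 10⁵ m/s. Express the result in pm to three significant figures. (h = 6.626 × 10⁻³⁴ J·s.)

λ = 1070 pm

p = mv = 9.109 × 10⁻³¹ × 6.79 × 10⁵ = 6.185 × 10⁻²⁵ kg·m/s.
λ = h/p = 6.626 × 10⁻³⁴ / 6.185 × 10⁻²⁵ = 1.07 × 10⁻⁹ m = 1070 pm.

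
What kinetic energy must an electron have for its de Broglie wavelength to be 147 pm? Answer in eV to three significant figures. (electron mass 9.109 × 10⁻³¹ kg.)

KE = 69.6 eV

p = h/λ = 6.626 × 10⁻³⁴ / 1.470 × 10⁻¹⁰ = 4.507 × 10⁻²⁴ kg·m/s.
KE = p²/(2m) = (4.507 × 10⁻²⁴)² / (2 × 9.109 × 10⁻³¹) = 1.115 × 10⁻¹⁷ J = 69.6 eV.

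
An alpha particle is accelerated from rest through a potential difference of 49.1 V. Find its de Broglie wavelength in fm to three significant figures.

λ = 1450 fm

KE = 2eV = 2 × 1.602 × 10⁻¹⁹ × 49.10 = 1.573 × 10⁻¹⁷ J.
p = √(2mKE) = √(2 × 6.645 × 10⁻²⁷ × 1.573 × 10⁻¹⁷) = 4.572 × 10⁻²² kg·m/s.
λ = h/p = 6.626 × 10⁻³⁴ / 4.572 × 10⁻²² = 1.45 × 10⁻¹² m = 1450 fm.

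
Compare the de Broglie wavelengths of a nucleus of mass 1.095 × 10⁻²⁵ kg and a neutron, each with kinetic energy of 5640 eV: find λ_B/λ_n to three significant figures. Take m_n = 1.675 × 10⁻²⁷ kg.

At fixed KE, p = √(2mKE) so λ = h/p ∝ 1/√m.
λ_B/λ_n = √(m_n/m_B) = √(1.675 × 10⁻²⁷/1.095 × 10⁻²⁵) = √(0.01530) = 0.124.

λ_B/λ_n = 0.124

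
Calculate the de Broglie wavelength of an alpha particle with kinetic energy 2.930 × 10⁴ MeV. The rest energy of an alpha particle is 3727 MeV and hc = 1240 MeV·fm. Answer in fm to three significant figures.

λ = 0.0378 fm

Total energy E = KE + m₀c² = 2.930 × 10⁴ + 3727 = 33027 MeV.
(pc)² = E² − (m₀c²)² = (33027)² − (3727)² = 1.077 × 10⁹ MeV², so pc = 3.282 × 10⁴ MeV.
λ = hc/(pc) = 1240 MeV·fm / 3.282 × 10⁴ MeV = 0.0378 fm.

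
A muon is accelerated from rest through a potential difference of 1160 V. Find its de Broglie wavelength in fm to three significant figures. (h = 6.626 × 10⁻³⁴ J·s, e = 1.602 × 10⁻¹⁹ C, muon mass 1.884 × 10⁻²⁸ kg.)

λ = 2500 fm

KE = eV = 1.602 × 10⁻¹⁹ × 1160 = 1.858 × 10⁻¹⁶ J.
p = √(2mKE) = √(2 × 1.884 × 10⁻²⁸ × 1.858 × 10⁻¹⁶) = 2.646 × 10⁻²² kg·m/s.
λ = h/p = 6.626 × 10⁻³⁴ / 2.646 × 10⁻²² = 2.50 × 10⁻¹² m = 2500 fm.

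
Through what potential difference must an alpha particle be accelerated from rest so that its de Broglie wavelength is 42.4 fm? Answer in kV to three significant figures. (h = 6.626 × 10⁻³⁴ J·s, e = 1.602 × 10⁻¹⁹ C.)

V = 57.4 kV

p = h/λ = 6.626 × 10⁻³⁴ / 4.240 × 10⁻¹⁴ = 1.563 × 10⁻²⁰ kg·m/s.
KE = p²/(2m) = 1.838 × 10⁻¹⁴ J.
V = KE/2e = 1.838 × 10⁻¹⁴ / (2 × 1.602 × 10⁻¹⁹) = 57.4 kV.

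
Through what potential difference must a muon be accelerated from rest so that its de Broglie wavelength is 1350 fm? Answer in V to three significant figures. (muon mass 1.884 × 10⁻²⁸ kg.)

V = 3990 V

p = h/λ = 6.626 × 10⁻³⁴ / 1.350 × 10⁻¹² = 4.908 × 10⁻²² kg·m/s.
KE = p²/(2m) = 6.393 × 10⁻¹⁶ J.
V = KE/e = 6.393 × 10⁻¹⁶ / (1.602 × 10⁻¹⁹) = 3990 V.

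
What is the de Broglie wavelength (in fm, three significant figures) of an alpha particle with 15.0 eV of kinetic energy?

λ = 3710 fm

KE = 15.0 eV = 2.403 × 10⁻¹⁸ J.
p = √(2mKE) = √(2 × 6.645 × 10⁻²⁷ × 2.403 × 10⁻¹⁸) = 1.787 × 10⁻²² kg·m/s.
λ = h/p = 6.626 × 10⁻³⁴ / 1.787 × 10⁻²² = 3.71 × 10⁻¹² m = 3710 fm.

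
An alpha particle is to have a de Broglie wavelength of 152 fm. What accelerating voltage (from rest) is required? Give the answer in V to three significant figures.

p = h/λ = 6.626 × 10⁻³⁴ / 1.520 × 10⁻¹³ = 4.359 × 10⁻²¹ kg·m/s.
KE = p²/(2m) = 1.430 × 10⁻¹⁵ J.
V = KE/2e = 1.430 × 10⁻¹⁵ / (2 × 1.602 × 10⁻¹⁹) = 4460 V.

V = 4460 V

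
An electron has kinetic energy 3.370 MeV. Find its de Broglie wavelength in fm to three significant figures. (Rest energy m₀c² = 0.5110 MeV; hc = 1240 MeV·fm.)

Total energy E = KE + m₀c² = 3.370 + 0.5110 = 3.8810 MeV.
(pc)² = E² − (m₀c²)² = (3.8810)² − (0.5110)² = 14.80 MeV², so pc = 3.847 MeV.
λ = hc/(pc) = 1240 MeV·fm / 3.847 MeV = 322 fm.

λ = 322 fm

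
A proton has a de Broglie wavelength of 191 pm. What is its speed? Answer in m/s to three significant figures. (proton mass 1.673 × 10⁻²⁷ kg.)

p = h/λ = 6.626 × 10⁻³⁴ / 1.910 × 10⁻¹⁰ = 3.469 × 10⁻²⁴ kg·m/s.
v = p/m = 3.469 × 10⁻²⁴ / 1.673 × 10⁻²⁷ = 2.07 × 10³ m/s = 2070 m/s.

v = 2070 m/s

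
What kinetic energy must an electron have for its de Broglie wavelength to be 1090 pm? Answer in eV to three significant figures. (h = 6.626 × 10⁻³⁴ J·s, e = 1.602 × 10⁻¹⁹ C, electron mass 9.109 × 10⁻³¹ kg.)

KE = 1.27 eV

p = h/λ = 6.626 × 10⁻³⁴ / 1.090 × 10⁻⁹ = 6.079 × 10⁻²⁵ kg·m/s.
KE = p²/(2m) = (6.079 × 10⁻²⁵)² / (2 × 9.109 × 10⁻³¹) = 2.028 × 10⁻¹⁹ J = 1.27 eV.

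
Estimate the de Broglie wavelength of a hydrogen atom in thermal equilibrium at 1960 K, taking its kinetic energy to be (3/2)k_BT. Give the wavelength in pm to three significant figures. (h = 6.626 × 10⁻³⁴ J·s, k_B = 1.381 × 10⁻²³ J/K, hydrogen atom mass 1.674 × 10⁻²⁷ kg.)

λ = 56.8 pm

KE = (3/2)k_BT = 1.5 × 1.381 × 10⁻²³ × 1960 = 4.060 × 10⁻²⁰ J.
p = √(2mKE) = √(2 × 1.674 × 10⁻²⁷ × 4.060 × 10⁻²⁰) = 1.166 × 10⁻²³ kg·m/s.
λ = h/p = 5.68 × 10⁻¹¹ m = 56.8 pm.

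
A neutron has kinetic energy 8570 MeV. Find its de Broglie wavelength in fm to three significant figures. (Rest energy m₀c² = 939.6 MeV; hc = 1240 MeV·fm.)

Total energy E = KE + m₀c² = 8570 + 939.6 = 9509.6 MeV.
(pc)² = E² − (m₀c²)² = (9509.6)² − (939.6)² = 8.955 × 10⁷ MeV², so pc = 9463 MeV.
λ = hc/(pc) = 1240 MeV·fm / 9463 MeV = 0.131 fm.

λ = 0.131 fm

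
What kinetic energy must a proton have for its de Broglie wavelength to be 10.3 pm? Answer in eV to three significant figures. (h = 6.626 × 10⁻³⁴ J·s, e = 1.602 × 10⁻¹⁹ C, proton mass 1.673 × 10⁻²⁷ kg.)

p = h/λ = 6.626 × 10⁻³⁴ / 1.030 × 10⁻¹¹ = 6.433 × 10⁻²³ kg·m/s.
KE = p²/(2m) = (6.433 × 10⁻²³)² / (2 × 1.673 × 10⁻²⁷) = 1.237 × 10⁻¹⁸ J = 7.72 eV.

KE = 7.72 eV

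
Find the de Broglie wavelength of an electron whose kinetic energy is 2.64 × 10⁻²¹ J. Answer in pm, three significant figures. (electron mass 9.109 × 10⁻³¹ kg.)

p = √(2mKE) = √(2 × 9.109 × 10⁻³¹ × 2.640 × 10⁻²¹) = 6.935 × 10⁻²⁶ kg·m/s.
λ = h/p = 6.626 × 10⁻³⁴ / 6.935 × 10⁻²⁶ = 9.55 × 10⁻⁹ m = 9550 pm.

λ = 9550 pm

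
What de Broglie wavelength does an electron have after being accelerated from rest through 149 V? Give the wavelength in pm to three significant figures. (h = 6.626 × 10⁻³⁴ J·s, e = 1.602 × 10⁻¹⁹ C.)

KE = eV = 1.602 × 10⁻¹⁹ × 149.0 = 2.387 × 10⁻¹⁷ J.
p = √(2mKE) = √(2 × 9.109 × 10⁻³¹ × 2.387 × 10⁻¹⁷) = 6.594 × 10⁻²⁴ kg·m/s.
λ = h/p = 6.626 × 10⁻³⁴ / 6.594 × 10⁻²⁴ = 1.00 × 10⁻¹⁰ m = 100 pm.

λ = 100 pm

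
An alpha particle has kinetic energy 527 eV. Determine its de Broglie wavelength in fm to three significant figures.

λ = 626 fm

KE = 527 eV = 8.443 × 10⁻¹⁷ J.
p = √(2mKE) = √(2 × 6.645 × 10⁻²⁷ × 8.443 × 10⁻¹⁷) = 1.059 × 10⁻²¹ kg·m/s.
λ = h/p = 6.626 × 10⁻³⁴ / 1.059 × 10⁻²¹ = 6.26 × 10⁻¹³ m = 626 fm.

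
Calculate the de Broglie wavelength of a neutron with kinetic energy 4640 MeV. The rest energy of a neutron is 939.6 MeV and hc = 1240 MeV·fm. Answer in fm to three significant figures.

Total energy E = KE + m₀c² = 4640 + 939.6 = 5579.6 MeV.
(pc)² = E² − (m₀c²)² = (5579.6)² − (939.6)² = 3.025 × 10⁷ MeV², so pc = 5500 MeV.
λ = hc/(pc) = 1240 MeV·fm / 5500 MeV = 0.225 fm.

λ = 0.225 fm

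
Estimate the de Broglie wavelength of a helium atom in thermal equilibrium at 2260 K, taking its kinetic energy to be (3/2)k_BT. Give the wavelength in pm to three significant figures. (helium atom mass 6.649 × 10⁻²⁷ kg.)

λ = 26.6 pm

KE = (3/2)k_BT = 1.5 × 1.381 × 10⁻²³ × 2260 = 4.682 × 10⁻²⁰ J.
p = √(2mKE) = √(2 × 6.649 × 10⁻²⁷ × 4.682 × 10⁻²⁰) = 2.495 × 10⁻²³ kg·m/s.
λ = h/p = 2.66 × 10⁻¹¹ m = 26.6 pm.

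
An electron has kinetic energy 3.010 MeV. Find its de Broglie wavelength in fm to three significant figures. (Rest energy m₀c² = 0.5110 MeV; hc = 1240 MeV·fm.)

Total energy E = KE + m₀c² = 3.010 + 0.5110 = 3.5210 MeV.
(pc)² = E² − (m₀c²)² = (3.5210)² − (0.5110)² = 12.14 MeV², so pc = 3.484 MeV.
λ = hc/(pc) = 1240 MeV·fm / 3.484 MeV = 356 fm.

λ = 356 fm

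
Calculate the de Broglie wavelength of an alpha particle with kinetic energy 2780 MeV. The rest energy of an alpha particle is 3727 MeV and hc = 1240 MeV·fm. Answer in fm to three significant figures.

Total energy E = KE + m₀c² = 2780 + 3727 = 6507 MeV.
(pc)² = E² − (m₀c²)² = (6507)² − (3727)² = 2.845 × 10⁷ MeV², so pc = 5334 MeV.
λ = hc/(pc) = 1240 MeV·fm / 5334 MeV = 0.232 fm.

λ = 0.232 fm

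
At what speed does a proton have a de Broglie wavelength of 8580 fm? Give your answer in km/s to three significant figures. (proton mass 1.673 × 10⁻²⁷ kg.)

v = 46.2 km/s

p = h/λ = 6.626 × 10⁻³⁴ / 8.580 × 10⁻¹² = 7.723 × 10⁻²³ kg·m/s.
v = p/m = 7.723 × 10⁻²³ / 1.673 × 10⁻²⁷ = 4.62 × 10⁴ m/s = 46.2 km/s.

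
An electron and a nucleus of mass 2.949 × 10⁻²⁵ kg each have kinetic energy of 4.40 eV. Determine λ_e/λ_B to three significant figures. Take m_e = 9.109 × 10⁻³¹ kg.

At fixed KE, p = √(2mKE) so λ = h/p ∝ 1/√m.
λ_e/λ_B = √(m_B/m_e) = √(2.949 × 10⁻²⁵/9.109 × 10⁻³¹) = √(3.237 × 10⁵) = 569.

λ_e/λ_B = 569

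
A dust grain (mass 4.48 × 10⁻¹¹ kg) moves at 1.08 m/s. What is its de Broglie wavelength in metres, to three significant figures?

p = mv = 4.48 × 10⁻¹¹ × 1.08 = 4.838 × 10⁻¹¹ kg·m/s.
λ = h/p = 6.626 × 10⁻³⁴ / 4.838 × 10⁻¹¹ = 1.37 × 10⁻²³ m.

λ = 1.37 × 10⁻²³ m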